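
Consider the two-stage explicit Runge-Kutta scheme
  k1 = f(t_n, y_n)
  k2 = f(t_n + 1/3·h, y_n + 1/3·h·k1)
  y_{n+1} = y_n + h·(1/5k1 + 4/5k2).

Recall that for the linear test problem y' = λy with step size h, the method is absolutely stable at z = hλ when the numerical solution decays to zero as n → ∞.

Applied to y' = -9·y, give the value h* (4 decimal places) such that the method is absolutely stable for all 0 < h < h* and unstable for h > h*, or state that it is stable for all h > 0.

(-3.7500,0); λ=-9 ⇒ h* = (15/4)/9 = 0.4167.

With y'=λy (z=hλ):
  k1=λy_n ⇒ h·k1=z·y_n;  k2=λ(1+1/3z)y_n ⇒ h·k2=z(1+1/3z)y_n
  y_{n+1}/y_n = 1 + 1/5z + 4/5z(1+1/3z) = 1 + z + 4/15z²
  so R(z) = 1 + z + 4/15z².

Find x<0 with |R(x)|<1.
x=-1.4: |R|=0.1227
R=1: x+4/15x²=0 ⇒ x=−15/4=-3.7500; min R=1−1/(4·4/15)=0.0625>−1
Confirm numerically:
  x=-3.432: |R|=0.70897 <1
  x=-3.181: |R|=0.51734 <1
  x=-1.594: |R|=0.08356 <1
  x=-4.249: |R|=1.56540 >1
  x=-4.207: |R|=1.51269 >1
  x=-3.838: |R|=1.09007 >1
Stable set (-3.7500, 0).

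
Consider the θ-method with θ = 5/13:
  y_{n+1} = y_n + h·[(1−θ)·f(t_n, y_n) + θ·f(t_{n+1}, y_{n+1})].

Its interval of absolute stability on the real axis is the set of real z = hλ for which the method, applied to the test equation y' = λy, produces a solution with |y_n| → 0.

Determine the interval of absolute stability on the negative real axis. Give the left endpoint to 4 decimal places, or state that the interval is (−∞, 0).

On y'=λy, z=hλ:
  y_{n+1} = y_n + z·[8/13·y_n + 5/13·y_{n+1}] ⇒ (1 − 5/13z)y_{n+1} = (1 + 8/13z)y_n
  so R(z) = (1 + 8/13z)/(1 − 5/13z).

Find x<0 with |R(x)|<1.
x=-0.5: |R|=0.5806
R=−1: 1+8/13x = −1+5/13x ⇒ -3/13x=2 ⇒ x=2/(-3/13)=-8.6667
Confirm numerically:
  x=-8.214: |R|=0.97488 <1
  x=-6.967: |R|=0.89340 <1
  x=-3.795: |R|=0.54292 <1
  x=-3.547: |R|=0.50028 <1
  x=-9.236: |R|=1.02886 >1
  x=-9.182: |R|=1.02624 >1
  x=-9.095: |R|=1.02198 >1
Stable set (-8.6667, 0).

z∈(-8.6667,0).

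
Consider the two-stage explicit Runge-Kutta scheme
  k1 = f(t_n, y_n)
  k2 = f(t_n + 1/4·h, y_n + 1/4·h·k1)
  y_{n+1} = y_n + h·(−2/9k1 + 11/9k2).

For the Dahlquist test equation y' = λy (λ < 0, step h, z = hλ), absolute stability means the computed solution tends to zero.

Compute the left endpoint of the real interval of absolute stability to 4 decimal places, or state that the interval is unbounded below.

With y'=λy (z=hλ):
  k1=λy_n ⇒ h·k1=z·y_n;  k2=λ(1+1/4z)y_n ⇒ h·k2=z(1+1/4z)y_n
  y_{n+1}/y_n = 1 − 2/9z + 11/9z(1+1/4z) = 1 + z + 11/36z²
  R(z) = 1 + z + 11/36z².

Need |R(x)|<1, x<0.
x=-1.16: |R|=0.2512
R=1: x+11/36x²=0 ⇒ x=−36/11=-3.2727; min R=1−1/(4·11/36)=0.1818>−1
Confirm numerically:
  x=-3.043: |R|=0.78640 <1
  x=-1.781: |R|=0.18821 <1
  x=-1.550: |R|=0.18410 <1
  x=-1.342: |R|=0.20829 <1
  x=-3.795: |R|=1.60562 >1
  x=-3.464: |R|=1.20245 >1
  x=-3.425: |R|=1.15936 >1
Stable set (-3.2727, 0).

z* = -3.2727.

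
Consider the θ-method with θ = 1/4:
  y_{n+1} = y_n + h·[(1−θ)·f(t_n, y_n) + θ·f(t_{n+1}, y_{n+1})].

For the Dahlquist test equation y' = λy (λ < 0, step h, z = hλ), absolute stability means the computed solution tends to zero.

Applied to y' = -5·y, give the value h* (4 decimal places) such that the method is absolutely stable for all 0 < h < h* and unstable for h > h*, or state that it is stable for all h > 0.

(-4.0000,0); λ=-5 ⇒ h* = (4)/5 = 0.8000.

Test eqn y'=λy, z=hλ:
  y_{n+1} = y_n + z·[3/4·y_n + 1/4·y_{n+1}] ⇒ (1 − 1/4z)y_{n+1} = (1 + 3/4z)y_n
  R(z) = (1 + 3/4z)/(1 − 1/4z).

Boundary: |R(x)|=1, x<0.
x=-0.65: |R|=0.4409
R=−1: 1+3/4x = −1+1/4x ⇒ -1/2x=2 ⇒ x=2/(-1/2)=-4.0000
Confirm numerically:
  x=-3.522: |R|=0.87291 <1
  x=-3.192: |R|=0.77531 <1
  x=-2.828: |R|=0.65671 <1
  x=-1.978: |R|=0.32352 <1
  x=-4.428: |R|=1.10157 >1
  x=-4.371: |R|=1.08864 >1
  x=-4.260: |R|=1.06295 >1
So |R|<1 on (-4.0000, 0).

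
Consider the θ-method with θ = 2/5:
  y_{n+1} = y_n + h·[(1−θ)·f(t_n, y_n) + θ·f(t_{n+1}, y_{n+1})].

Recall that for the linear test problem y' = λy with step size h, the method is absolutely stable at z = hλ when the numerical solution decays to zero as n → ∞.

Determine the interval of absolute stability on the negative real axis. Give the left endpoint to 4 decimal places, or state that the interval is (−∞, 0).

Test eqn y'=λy, z=hλ:
  y_{n+1} = y_n + z·[3/5·y_n + 2/5·y_{n+1}] ⇒ (1 − 2/5z)y_{n+1} = (1 + 3/5z)y_n
  Hence R(z) = (1 + 3/5z)/(1 − 2/5z).

Need |R(x)|<1, x<0.
x=-0.37: |R|=0.6777
R=−1: 1+3/5x = −1+2/5x ⇒ -1/5x=2 ⇒ x=2/(-1/5)=-10.0000
Confirm numerically:
  x=-9.725: |R|=0.98875 <1
  x=-8.393: |R|=0.92624 <1
  x=-5.421: |R|=0.71096 <1
  x=-4.883: |R|=0.65346 <1
  x=-10.330: |R|=1.01286 >1
  x=-10.114: |R|=1.00452 >1
Interval (-10.0000, 0).

(-10.0000, 0).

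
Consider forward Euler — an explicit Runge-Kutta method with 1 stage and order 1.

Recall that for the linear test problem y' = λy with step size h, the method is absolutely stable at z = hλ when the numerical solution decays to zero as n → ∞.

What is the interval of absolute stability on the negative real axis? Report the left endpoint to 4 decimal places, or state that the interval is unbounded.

Set f=λy, z=hλ:
  order 1, 1-stage ⇒ R(z)=1+z
  (e.g. R(-0.7)=0.30000, |R|=0.30000)

Boundary: |R(x)|=1, x<0.
x=-0.7: |R|=0.3000
|R(-1.72)|=0.7200 |R(-1.47)|=0.4700 |R(-1.05)|=0.0500
Bisect:
  x_lo=-2.5689 |R|=1.5689  x_hi=-0.2558 |R|=0.7442
  mid=-1.41233 |R|=0.41233 →hi
  mid=-1.99062 |R|=0.99062 →hi
  mid=-2.27977 |R|=1.27977 →lo
  mid=-2.13519 |R|=1.13519 →lo
  mid=-2.06291 |R|=1.06291 →lo
  mid=-2.02677 |R|=1.02677 →lo
  mid=-2.00869 |R|=1.00869 →lo
  mid=-1.99966 |R|=0.99966 →hi
  ...
  [-2.00008,-1.99994] ⇒ x*=-2.0000
So |R|<1 on (-2.0000, 0).

(-2.0000, 0).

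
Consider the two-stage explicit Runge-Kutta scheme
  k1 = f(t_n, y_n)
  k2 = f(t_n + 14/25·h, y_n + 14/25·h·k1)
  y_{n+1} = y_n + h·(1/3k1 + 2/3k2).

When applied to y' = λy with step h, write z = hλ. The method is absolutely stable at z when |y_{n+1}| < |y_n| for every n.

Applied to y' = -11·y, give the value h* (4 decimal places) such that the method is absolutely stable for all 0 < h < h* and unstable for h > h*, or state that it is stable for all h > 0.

(-2.6786,0); λ=-11 ⇒ h* = (75/28)/11 = 0.2435.

Test eqn y'=λy, z=hλ:
  k1=λy_n ⇒ h·k1=z·y_n;  k2=λ(1+14/25z)y_n ⇒ h·k2=z(1+14/25z)y_n
  y_{n+1}/y_n = 1 + 1/3z + 2/3z(1+14/25z) = 1 + z + 28/75z²
  ⇒ R(z) = 1 + z + 28/75z².

Solve |R(x)|<1 on ℝ⁻.
x=-1.18: |R|=0.3398
R=1: x+28/75x²=0 ⇒ x=−75/28=-2.6786; min R=1−1/(4·28/75)=0.3304>−1
Confirm numerically:
  x=-2.312: |R|=0.68360 <1
  x=-1.728: |R|=0.38677 <1
  x=-1.143: |R|=0.34474 <1
  x=-3.166: |R|=1.57613 >1
  x=-3.117: |R|=1.51019 >1
  x=-2.962: |R|=1.31342 >1
So |R|<1 on (-2.6786, 0).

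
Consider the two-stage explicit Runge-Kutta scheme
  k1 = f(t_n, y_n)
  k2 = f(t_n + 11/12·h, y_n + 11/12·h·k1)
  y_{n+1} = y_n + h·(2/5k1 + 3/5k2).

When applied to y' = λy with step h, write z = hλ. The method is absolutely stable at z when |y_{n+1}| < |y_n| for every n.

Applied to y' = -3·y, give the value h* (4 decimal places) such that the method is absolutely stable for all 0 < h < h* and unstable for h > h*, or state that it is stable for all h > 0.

(-1.8182,0); λ=-3 ⇒ h* = (20/11)/3 = 0.6061.

Test eqn y'=λy, z=hλ:
  k1=λy_n ⇒ h·k1=z·y_n;  k2=λ(1+11/12z)y_n ⇒ h·k2=z(1+11/12z)y_n
  y_{n+1}/y_n = 1 + 2/5z + 3/5z(1+11/12z) = 1 + z + 11/20z²
  so R(z) = 1 + z + 11/20z².

Boundary: |R(x)|=1, x<0.
x=-1.65: |R|=0.8474
R=1: x+11/20x²=0 ⇒ x=−20/11=-1.8182; min R=1−1/(4·11/20)=0.5455>−1
Confirm numerically:
  x=-1.780: |R|=0.96262 <1
  x=-1.264: |R|=0.61473 <1
  x=-1.195: |R|=0.59041 <1
  x=-0.739: |R|=0.56137 <1
  x=-2.037: |R|=1.24515 >1
  x=-1.945: |R|=1.13566 >1
  x=-1.875: |R|=1.05859 >1
Interval (-1.8182, 0).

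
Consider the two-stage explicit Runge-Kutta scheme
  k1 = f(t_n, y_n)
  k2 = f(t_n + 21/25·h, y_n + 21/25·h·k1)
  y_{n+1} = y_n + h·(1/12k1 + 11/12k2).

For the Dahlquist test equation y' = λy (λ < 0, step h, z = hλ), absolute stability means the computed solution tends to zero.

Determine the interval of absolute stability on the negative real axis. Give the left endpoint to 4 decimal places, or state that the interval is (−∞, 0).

z∈(-1.2987,0).

On y'=λy, z=hλ:
  k1=λy_n ⇒ h·k1=z·y_n;  k2=λ(1+21/25z)y_n ⇒ h·k2=z(1+21/25z)y_n
  y_{n+1}/y_n = 1 + 1/12z + 11/12z(1+21/25z) = 1 + z + 77/100z²
  R(z) = 1 + z + 77/100z².

Boundary: |R(x)|=1, x<0.
x=-1.3: |R|=1.0013
R=1: x+77/100x²=0 ⇒ x=−100/77=-1.2987; min R=1−1/(4·77/100)=0.6753>−1
Confirm numerically:
  x=-1.162: |R|=0.87769 <1
  x=-0.945: |R|=0.74263 <1
  x=-0.743: |R|=0.68208 <1
  x=-1.857: |R|=1.79831 >1
  x=-1.828: |R|=1.74502 >1
  x=-1.657: |R|=1.45715 >1
Stable set (-1.2987, 0).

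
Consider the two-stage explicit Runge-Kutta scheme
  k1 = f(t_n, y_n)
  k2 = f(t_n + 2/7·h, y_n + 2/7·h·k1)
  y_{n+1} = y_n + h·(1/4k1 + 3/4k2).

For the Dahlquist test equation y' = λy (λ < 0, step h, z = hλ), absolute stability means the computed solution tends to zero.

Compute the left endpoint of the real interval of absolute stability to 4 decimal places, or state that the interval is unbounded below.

Set f=λy, z=hλ:
  k1=λy_n ⇒ h·k1=z·y_n;  k2=λ(1+2/7z)y_n ⇒ h·k2=z(1+2/7z)y_n
  y_{n+1}/y_n = 1 + 1/4z + 3/4z(1+2/7z) = 1 + z + 3/14z²
  so R(z) = 1 + z + 3/14z².

Boundary: |R(x)|=1, x<0.
x=-0.93: |R|=0.2553
R=1: x+3/14x²=0 ⇒ x=−14/3=-4.6667; min R=1−1/(4·3/14)=-0.1667>−1
Confirm numerically:
  x=-4.600: |R|=0.93429 <1
  x=-4.211: |R|=0.58883 <1
  x=-2.472: |R|=0.16255 <1
  x=-2.426: |R|=0.16483 <1
  x=-5.077: |R|=1.44641 >1
  x=-4.954: |R|=1.30502 >1
  x=-4.883: |R|=1.22636 >1
So |R|<1 on (-4.6667, 0).

z* = -4.6667.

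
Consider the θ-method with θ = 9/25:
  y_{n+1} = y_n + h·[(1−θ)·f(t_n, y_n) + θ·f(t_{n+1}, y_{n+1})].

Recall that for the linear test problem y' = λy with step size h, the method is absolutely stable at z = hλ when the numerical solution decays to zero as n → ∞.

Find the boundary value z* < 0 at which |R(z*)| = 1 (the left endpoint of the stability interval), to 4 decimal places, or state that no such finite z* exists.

z* = -7.1429.

With y'=λy (z=hλ):
  y_{n+1} = y_n + z·[16/25·y_n + 9/25·y_{n+1}] ⇒ (1 − 9/25z)y_{n+1} = (1 + 16/25z)y_n
  Hence R(z) = (1 + 16/25z)/(1 − 9/25z).

Find x<0 with |R(x)|<1.
x=-1.22: |R|=0.1523
R=−1: 1+16/25x = −1+9/25x ⇒ -7/25x=2 ⇒ x=2/(-7/25)=-7.1429
Confirm numerically:
  x=-6.003: |R|=0.89903 <1
  x=-5.454: |R|=0.84043 <1
  x=-3.944: |R|=0.62986 <1
  x=-3.048: |R|=0.45331 <1
  x=-7.518: |R|=1.02834 >1
  x=-7.249: |R|=1.00823 >1
  x=-7.229: |R|=1.00670 >1
So |R|<1 on (-7.1429, 0).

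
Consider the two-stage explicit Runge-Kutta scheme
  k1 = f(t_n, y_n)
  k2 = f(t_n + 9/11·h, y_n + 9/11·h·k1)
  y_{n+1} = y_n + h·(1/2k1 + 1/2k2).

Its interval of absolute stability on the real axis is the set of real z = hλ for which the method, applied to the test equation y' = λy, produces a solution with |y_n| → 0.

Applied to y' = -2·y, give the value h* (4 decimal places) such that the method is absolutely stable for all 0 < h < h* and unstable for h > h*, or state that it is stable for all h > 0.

Test eqn y'=λy, z=hλ:
  k1=λy_n ⇒ h·k1=z·y_n;  k2=λ(1+9/11z)y_n ⇒ h·k2=z(1+9/11z)y_n
  y_{n+1}/y_n = 1 + 1/2z + 1/2z(1+9/11z) = 1 + z + 9/22z²
  R(z) = 1 + z + 9/22z².

Solve |R(x)|<1 on ℝ⁻.
x=-1.55: |R|=0.4328
R=1: x+9/22x²=0 ⇒ x=−22/9=-2.4444; min R=1−1/(4·9/22)=0.3889>−1
Confirm numerically:
  x=-2.278: |R|=0.84489 <1
  x=-2.181: |R|=0.76495 <1
  x=-1.213: |R|=0.38892 <1
  x=-2.829: |R|=1.44505 >1
  x=-2.736: |R|=1.32633 >1
Interval (-2.4444, 0).

(-2.4444,0); λ=-2 ⇒ h* = (22/9)/2 = 1.2222.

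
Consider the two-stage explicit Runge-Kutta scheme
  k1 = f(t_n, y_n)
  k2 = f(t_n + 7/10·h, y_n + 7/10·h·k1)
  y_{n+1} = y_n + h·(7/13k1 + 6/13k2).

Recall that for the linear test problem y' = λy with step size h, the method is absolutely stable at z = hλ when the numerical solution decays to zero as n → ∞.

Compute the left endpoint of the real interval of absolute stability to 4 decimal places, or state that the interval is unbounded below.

On y'=λy, z=hλ:
  k1=λy_n ⇒ h·k1=z·y_n;  k2=λ(1+7/10z)y_n ⇒ h·k2=z(1+7/10z)y_n
  y_{n+1}/y_n = 1 + 7/13z + 6/13z(1+7/10z) = 1 + z + 21/65z²
  ⇒ R(z) = 1 + z + 21/65z².

Need |R(x)|<1, x<0.
x=-0.67: |R|=0.4750
R=1: x+21/65x²=0 ⇒ x=−65/21=-3.0952; min R=1−1/(4·21/65)=0.2262>−1
Confirm numerically:
  x=-3.026: |R|=0.93231 <1
  x=-2.953: |R|=0.86430 <1
  x=-2.121: |R|=0.33241 <1
  x=-1.776: |R|=0.24304 <1
  x=-3.290: |R|=1.20702 >1
  x=-3.277: |R|=1.19244 >1
Interval (-3.0952, 0).

z* = -3.0952.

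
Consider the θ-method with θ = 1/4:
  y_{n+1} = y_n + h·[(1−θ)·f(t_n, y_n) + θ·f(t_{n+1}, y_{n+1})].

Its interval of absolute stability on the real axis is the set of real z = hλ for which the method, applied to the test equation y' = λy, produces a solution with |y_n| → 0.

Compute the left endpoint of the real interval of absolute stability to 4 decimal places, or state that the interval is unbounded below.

With y'=λy (z=hλ):
  y_{n+1} = y_n + z·[3/4·y_n + 1/4·y_{n+1}] ⇒ (1 − 1/4z)y_{n+1} = (1 + 3/4z)y_n
  R(z) = (1 + 3/4z)/(1 − 1/4z).

Solve |R(x)|<1 on ℝ⁻.
x=-1.76: |R|=0.2222
R=−1: 1+3/4x = −1+1/4x ⇒ -1/2x=2 ⇒ x=2/(-1/2)=-4.0000
Confirm numerically:
  x=-3.112: |R|=0.75028 <1
  x=-2.287: |R|=0.45507 <1
  x=-2.048: |R|=0.35450 <1
  x=-1.641: |R|=0.16362 <1
  x=-4.437: |R|=1.10359 >1
  x=-4.349: |R|=1.08360 >1
So |R|<1 on (-4.0000, 0).

z* = -4.0000.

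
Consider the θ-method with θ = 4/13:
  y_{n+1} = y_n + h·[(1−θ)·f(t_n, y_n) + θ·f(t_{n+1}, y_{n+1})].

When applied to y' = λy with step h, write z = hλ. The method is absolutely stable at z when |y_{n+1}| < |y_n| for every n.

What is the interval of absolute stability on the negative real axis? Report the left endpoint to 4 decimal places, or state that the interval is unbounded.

(-5.2000, 0).

Test eqn y'=λy, z=hλ:
  y_{n+1} = y_n + z·[9/13·y_n + 4/13·y_{n+1}] ⇒ (1 − 4/13z)y_{n+1} = (1 + 9/13z)y_n
  so R(z) = (1 + 9/13z)/(1 − 4/13z).

Need |R(x)|<1, x<0.
x=-1.68: |R|=0.1075
R=−1: 1+9/13x = −1+4/13x ⇒ -5/13x=2 ⇒ x=2/(-5/13)=-5.2000
Confirm numerically:
  x=-4.936: |R|=0.95969 <1
  x=-4.613: |R|=0.90668 <1
  x=-2.940: |R|=0.54362 <1
  x=-2.382: |R|=0.37456 <1
  x=-5.800: |R|=1.08287 >1
  x=-5.227: |R|=1.00398 >1
So |R|<1 on (-5.2000, 0).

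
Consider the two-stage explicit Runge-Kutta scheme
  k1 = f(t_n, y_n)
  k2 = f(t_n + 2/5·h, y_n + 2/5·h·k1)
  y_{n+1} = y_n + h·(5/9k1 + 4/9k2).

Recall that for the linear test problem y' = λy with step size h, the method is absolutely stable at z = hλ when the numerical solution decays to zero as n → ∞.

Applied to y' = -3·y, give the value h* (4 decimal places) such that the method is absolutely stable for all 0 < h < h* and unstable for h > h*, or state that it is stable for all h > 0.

(-5.6250,0); λ=-3 ⇒ h* = (45/8)/3 = 1.8750.

On y'=λy, z=hλ:
  k1=λy_n ⇒ h·k1=z·y_n;  k2=λ(1+2/5z)y_n ⇒ h·k2=z(1+2/5z)y_n
  y_{n+1}/y_n = 1 + 5/9z + 4/9z(1+2/5z) = 1 + z + 8/45z²
  ⇒ R(z) = 1 + z + 8/45z².

Solve |R(x)|<1 on ℝ⁻.
x=-0.64: |R|=0.4328
R=1: x+8/45x²=0 ⇒ x=−45/8=-5.6250; min R=1−1/(4·8/45)=-0.4062>−1
Confirm numerically:
  x=-5.018: |R|=0.45850 <1
  x=-3.244: |R|=0.37315 <1
  x=-2.884: |R|=0.40534 <1
  x=-2.815: |R|=0.40625 <1
  x=-6.135: |R|=1.55624 >1
  x=-6.016: |R|=1.41818 >1
  x=-5.890: |R|=1.27748 >1
Interval (-5.6250, 0).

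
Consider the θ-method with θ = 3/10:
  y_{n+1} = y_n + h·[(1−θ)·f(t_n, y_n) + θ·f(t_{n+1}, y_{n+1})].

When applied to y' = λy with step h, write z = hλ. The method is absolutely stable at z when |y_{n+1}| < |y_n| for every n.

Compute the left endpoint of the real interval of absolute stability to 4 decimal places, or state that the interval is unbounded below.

z* = -5.0000.

Test eqn y'=λy, z=hλ:
  y_{n+1} = y_n + z·[7/10·y_n + 3/10·y_{n+1}] ⇒ (1 − 3/10z)y_{n+1} = (1 + 7/10z)y_n
  ⇒ R(z) = (1 + 7/10z)/(1 − 3/10z).

Find x<0 with |R(x)|<1.
x=-0.96: |R|=0.2547
R=−1: 1+7/10x = −1+3/10x ⇒ -2/5x=2 ⇒ x=2/(-2/5)=-5.0000
Confirm numerically:
  x=-4.484: |R|=0.91199 <1
  x=-3.639: |R|=0.73973 <1
  x=-2.434: |R|=0.40677 <1
  x=-5.332: |R|=1.05108 >1
  x=-5.211: |R|=1.03293 >1
So |R|<1 on (-5.0000, 0).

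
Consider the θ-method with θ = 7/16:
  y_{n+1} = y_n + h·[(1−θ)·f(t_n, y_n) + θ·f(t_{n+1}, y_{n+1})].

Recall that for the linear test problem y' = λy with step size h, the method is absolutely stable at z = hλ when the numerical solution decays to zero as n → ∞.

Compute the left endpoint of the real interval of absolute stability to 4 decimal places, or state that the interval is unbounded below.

Set f=λy, z=hλ:
  y_{n+1} = y_n + z·[9/16·y_n + 7/16·y_{n+1}] ⇒ (1 − 7/16z)y_{n+1} = (1 + 9/16z)y_n
  R(z) = (1 + 9/16z)/(1 − 7/16z).

Find x<0 with |R(x)|<1.
x=-1.44: |R|=0.1166
R=−1: 1+9/16x = −1+7/16x ⇒ -1/8x=2 ⇒ x=2/(-1/8)=-16.0000
Confirm numerically:
  x=-15.881: |R|=0.99813 <1
  x=-13.795: |R|=0.96082 <1
  x=-11.957: |R|=0.91890 <1
  x=-8.500: |R|=0.80132 <1
  x=-16.430: |R|=1.00656 >1
  x=-16.300: |R|=1.00461 >1
Interval (-16.0000, 0).

z* = -16.0000.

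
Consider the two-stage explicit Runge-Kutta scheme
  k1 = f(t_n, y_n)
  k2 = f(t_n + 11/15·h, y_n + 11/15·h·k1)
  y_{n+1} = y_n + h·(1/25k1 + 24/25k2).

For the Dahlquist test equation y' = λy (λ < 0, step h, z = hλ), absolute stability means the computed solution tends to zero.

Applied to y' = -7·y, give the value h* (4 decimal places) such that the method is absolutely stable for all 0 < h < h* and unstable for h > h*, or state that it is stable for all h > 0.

(-1.4205,0); λ=-7 ⇒ h* = (125/88)/7 = 0.2029.

With y'=λy (z=hλ):
  k1=λy_n ⇒ h·k1=z·y_n;  k2=λ(1+11/15z)y_n ⇒ h·k2=z(1+11/15z)y_n
  y_{n+1}/y_n = 1 + 1/25z + 24/25z(1+11/15z) = 1 + z + 88/125z²
  R(z) = 1 + z + 88/125z².

Boundary: |R(x)|=1, x<0.
x=-1.71: |R|=1.3486
R=1: x+88/125x²=0 ⇒ x=−125/88=-1.4205; min R=1−1/(4·88/125)=0.6449>−1
Confirm numerically:
  x=-1.197: |R|=0.81170 <1
  x=-0.991: |R|=0.70039 <1
  x=-0.886: |R|=0.66664 <1
  x=-0.862: |R|=0.66110 <1
  x=-1.898: |R|=1.63809 >1
  x=-1.706: |R|=1.34295 >1
  x=-1.593: |R|=1.19350 >1
So |R|<1 on (-1.4205, 0).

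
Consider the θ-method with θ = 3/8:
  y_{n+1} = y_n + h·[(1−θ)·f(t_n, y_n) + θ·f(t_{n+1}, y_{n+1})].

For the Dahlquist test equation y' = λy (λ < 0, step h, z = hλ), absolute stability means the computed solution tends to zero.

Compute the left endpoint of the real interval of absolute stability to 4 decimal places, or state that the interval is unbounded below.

z* = -8.0000.

Set f=λy, z=hλ:
  y_{n+1} = y_n + z·[5/8·y_n + 3/8·y_{n+1}] ⇒ (1 − 3/8z)y_{n+1} = (1 + 5/8z)y_n
  R(z) = (1 + 5/8z)/(1 − 3/8z).

Solve |R(x)|<1 on ℝ⁻.
x=-0.57: |R|=0.5304
R=−1: 1+5/8x = −1+3/8x ⇒ -1/4x=2 ⇒ x=2/(-1/4)=-8.0000
Confirm numerically:
  x=-7.866: |R|=0.99152 <1
  x=-5.571: |R|=0.80342 <1
  x=-5.070: |R|=0.74752 <1
  x=-4.106: |R|=0.61669 <1
  x=-8.478: |R|=1.02859 >1
  x=-8.431: |R|=1.02589 >1
  x=-8.369: |R|=1.02229 >1
So |R|<1 on (-8.0000, 0).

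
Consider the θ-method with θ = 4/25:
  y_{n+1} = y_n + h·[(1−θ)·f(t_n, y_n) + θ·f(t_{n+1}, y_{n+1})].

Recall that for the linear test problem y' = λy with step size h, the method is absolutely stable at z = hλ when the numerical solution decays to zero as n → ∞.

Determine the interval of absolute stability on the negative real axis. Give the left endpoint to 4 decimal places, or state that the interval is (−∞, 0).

z∈(-2.9412,0).

Test eqn y'=λy, z=hλ:
  y_{n+1} = y_n + z·[21/25·y_n + 4/25·y_{n+1}] ⇒ (1 − 4/25z)y_{n+1} = (1 + 21/25z)y_n
  so R(z) = (1 + 21/25z)/(1 − 4/25z).

Boundary: |R(x)|=1, x<0.
x=-1.69: |R|=0.3303
R=−1: 1+21/25x = −1+4/25x ⇒ -17/25x=2 ⇒ x=2/(-17/25)=-2.9412
Confirm numerically:
  x=-2.686: |R|=0.87864 <1
  x=-2.214: |R|=0.63487 <1
  x=-2.035: |R|=0.53515 <1
  x=-3.433: |R|=1.21587 >1
  x=-3.203: |R|=1.11771 >1
  x=-3.165: |R|=1.10104 >1
Interval (-2.9412, 0).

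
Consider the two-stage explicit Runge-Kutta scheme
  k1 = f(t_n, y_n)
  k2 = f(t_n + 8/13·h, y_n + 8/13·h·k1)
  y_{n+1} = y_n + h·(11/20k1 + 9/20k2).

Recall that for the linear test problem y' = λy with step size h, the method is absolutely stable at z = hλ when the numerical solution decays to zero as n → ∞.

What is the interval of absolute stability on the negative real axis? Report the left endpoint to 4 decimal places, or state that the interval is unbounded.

Set f=λy, z=hλ:
  k1=λy_n ⇒ h·k1=z·y_n;  k2=λ(1+8/13z)y_n ⇒ h·k2=z(1+8/13z)y_n
  y_{n+1}/y_n = 1 + 11/20z + 9/20z(1+8/13z) = 1 + z + 18/65z²
  Hence R(z) = 1 + z + 18/65z².

Need |R(x)|<1, x<0.
x=-0.65: |R|=0.4670
R=1: x+18/65x²=0 ⇒ x=−65/18=-3.6111; min R=1−1/(4·18/65)=0.0972>−1
Confirm numerically:
  x=-3.167: |R|=0.61051 <1
  x=-2.207: |R|=0.14185 <1
  x=-2.092: |R|=0.11994 <1
  x=-3.964: |R|=1.38737 >1
  x=-3.663: |R|=1.05263 >1
  x=-3.637: |R|=1.02607 >1
Stable set (-3.6111, 0).

(-3.6111, 0).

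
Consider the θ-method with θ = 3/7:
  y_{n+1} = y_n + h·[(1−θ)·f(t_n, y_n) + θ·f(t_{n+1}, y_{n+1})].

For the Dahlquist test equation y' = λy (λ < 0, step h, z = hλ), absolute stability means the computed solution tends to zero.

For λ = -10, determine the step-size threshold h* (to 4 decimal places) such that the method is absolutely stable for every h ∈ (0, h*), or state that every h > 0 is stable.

Test eqn y'=λy, z=hλ:
  y_{n+1} = y_n + z·[4/7·y_n + 3/7·y_{n+1}] ⇒ (1 − 3/7z)y_{n+1} = (1 + 4/7z)y_n
  ⇒ R(z) = (1 + 4/7z)/(1 − 3/7z).

Need |R(x)|<1, x<0.
x=-1.36: |R|=0.1408
R=−1: 1+4/7x = −1+3/7x ⇒ -1/7x=2 ⇒ x=2/(-1/7)=-14.0000
Confirm numerically:
  x=-11.272: |R|=0.93316 <1
  x=-10.824: |R|=0.91954 <1
  x=-7.025: |R|=0.75156 <1
  x=-14.479: |R|=1.00950 >1
  x=-14.318: |R|=1.00637 >1
Stable set (-14.0000, 0).

(-14.0000,0); λ=-10 ⇒ h* = (14)/10 = 1.4000.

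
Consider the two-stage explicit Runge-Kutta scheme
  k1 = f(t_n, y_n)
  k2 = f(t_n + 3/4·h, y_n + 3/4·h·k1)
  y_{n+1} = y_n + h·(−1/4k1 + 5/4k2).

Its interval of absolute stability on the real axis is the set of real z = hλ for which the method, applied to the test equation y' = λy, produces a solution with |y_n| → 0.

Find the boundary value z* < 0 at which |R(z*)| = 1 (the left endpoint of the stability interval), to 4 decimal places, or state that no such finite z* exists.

z* = -1.0667.

Set f=λy, z=hλ:
  k1=λy_n ⇒ h·k1=z·y_n;  k2=λ(1+3/4z)y_n ⇒ h·k2=z(1+3/4z)y_n
  y_{n+1}/y_n = 1 − 1/4z + 5/4z(1+3/4z) = 1 + z + 15/16z²
  Hence R(z) = 1 + z + 15/16z².

Need |R(x)|<1, x<0.
x=-1.02: |R|=0.9554
R=1: x+15/16x²=0 ⇒ x=−16/15=-1.0667; min R=1−1/(4·15/16)=0.7333>−1
Confirm numerically:
  x=-0.823: |R|=0.81200 <1
  x=-0.741: |R|=0.77376 <1
  x=-0.520: |R|=0.73350 <1
  x=-1.113: |R|=1.04835 >1
  x=-1.095: |R|=1.02909 >1
Interval (-1.0667, 0).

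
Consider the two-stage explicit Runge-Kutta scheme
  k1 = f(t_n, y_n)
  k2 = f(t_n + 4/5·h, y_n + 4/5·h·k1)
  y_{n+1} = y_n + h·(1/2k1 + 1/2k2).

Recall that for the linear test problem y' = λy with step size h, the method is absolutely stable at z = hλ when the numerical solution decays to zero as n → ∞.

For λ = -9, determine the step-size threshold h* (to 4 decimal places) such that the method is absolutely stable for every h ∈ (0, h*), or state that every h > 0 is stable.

(-2.5000,0); λ=-9 ⇒ h* = (5/2)/9 = 0.2778.

Test eqn y'=λy, z=hλ:
  k1=λy_n ⇒ h·k1=z·y_n;  k2=λ(1+4/5z)y_n ⇒ h·k2=z(1+4/5z)y_n
  y_{n+1}/y_n = 1 + 1/2z + 1/2z(1+4/5z) = 1 + z + 2/5z²
  Hence R(z) = 1 + z + 2/5z².

Boundary: |R(x)|=1, x<0.
x=-1.41: |R|=0.3852
R=1: x+2/5x²=0 ⇒ x=−5/2=-2.5000; min R=1−1/(4·2/5)=0.3750>−1
Confirm numerically:
  x=-2.265: |R|=0.78709 <1
  x=-2.234: |R|=0.76230 <1
  x=-2.106: |R|=0.66809 <1
  x=-2.090: |R|=0.65724 <1
  x=-3.059: |R|=1.68399 >1
  x=-2.774: |R|=1.30403 >1
  x=-2.643: |R|=1.15118 >1
Stable set (-2.5000, 0).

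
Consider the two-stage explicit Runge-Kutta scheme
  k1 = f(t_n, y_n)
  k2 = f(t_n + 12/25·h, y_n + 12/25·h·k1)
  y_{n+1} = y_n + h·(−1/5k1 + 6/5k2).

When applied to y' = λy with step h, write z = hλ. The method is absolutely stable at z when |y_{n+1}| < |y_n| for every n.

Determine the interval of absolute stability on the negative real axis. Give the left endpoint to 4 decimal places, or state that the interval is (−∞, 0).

(-1.7361, 0).

Set f=λy, z=hλ:
  k1=λy_n ⇒ h·k1=z·y_n;  k2=λ(1+12/25z)y_n ⇒ h·k2=z(1+12/25z)y_n
  y_{n+1}/y_n = 1 − 1/5z + 6/5z(1+12/25z) = 1 + z + 72/125z²
  so R(z) = 1 + z + 72/125z².

Solve |R(x)|<1 on ℝ⁻.
x=-1.42: |R|=0.7414
R=1: x+72/125x²=0 ⇒ x=−125/72=-1.7361; min R=1−1/(4·72/125)=0.5660>−1
Confirm numerically:
  x=-1.627: |R|=0.89775 <1
  x=-1.352: |R|=0.70087 <1
  x=-0.755: |R|=0.57333 <1
  x=-0.711: |R|=0.58018 <1
  x=-2.335: |R|=1.80548 >1
  x=-2.043: |R|=1.36114 >1
  x=-1.784: |R|=1.04921 >1
So |R|<1 on (-1.7361, 0).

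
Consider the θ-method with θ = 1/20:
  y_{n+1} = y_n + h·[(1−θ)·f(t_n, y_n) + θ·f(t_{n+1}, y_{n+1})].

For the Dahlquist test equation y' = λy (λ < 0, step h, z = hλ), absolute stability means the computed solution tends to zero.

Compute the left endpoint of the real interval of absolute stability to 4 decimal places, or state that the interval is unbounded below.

With y'=λy (z=hλ):
  y_{n+1} = y_n + z·[19/20·y_n + 1/20·y_{n+1}] ⇒ (1 − 1/20z)y_{n+1} = (1 + 19/20z)y_n
  Hence R(z) = (1 + 19/20z)/(1 − 1/20z).

Need |R(x)|<1, x<0.
x=-1.13: |R|=0.0696
R=−1: 1+19/20x = −1+1/20x ⇒ -9/10x=2 ⇒ x=2/(-9/10)=-2.2222
Confirm numerically:
  x=-1.977: |R|=0.79915 <1
  x=-1.246: |R|=0.17293 <1
  x=-1.028: |R|=0.02226 <1
  x=-2.581: |R|=1.28599 >1
  x=-2.570: |R|=1.27736 >1
So |R|<1 on (-2.2222, 0).

left endpoint -2.2222.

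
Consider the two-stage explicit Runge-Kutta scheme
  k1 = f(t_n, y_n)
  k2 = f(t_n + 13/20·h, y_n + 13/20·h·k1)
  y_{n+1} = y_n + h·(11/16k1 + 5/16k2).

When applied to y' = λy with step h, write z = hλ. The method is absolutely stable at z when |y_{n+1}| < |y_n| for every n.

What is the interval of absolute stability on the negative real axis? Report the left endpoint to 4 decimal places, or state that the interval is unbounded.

Test eqn y'=λy, z=hλ:
  k1=λy_n ⇒ h·k1=z·y_n;  k2=λ(1+13/20z)y_n ⇒ h·k2=z(1+13/20z)y_n
  y_{n+1}/y_n = 1 + 11/16z + 5/16z(1+13/20z) = 1 + z + 13/64z²
  R(z) = 1 + z + 13/64z².

Find x<0 with |R(x)|<1.
x=-1.33: |R|=0.0293
R=1: x+13/64x²=0 ⇒ x=−64/13=-4.9231; min R=1−1/(4·13/64)=-0.2308>−1
Confirm numerically:
  x=-4.625: |R|=0.71997 <1
  x=-4.063: |R|=0.29018 <1
  x=-3.440: |R|=0.03630 <1
  x=-3.018: |R|=0.16787 <1
  x=-5.165: |R|=1.25381 >1
  x=-5.025: |R|=1.10403 >1
Interval (-4.9231, 0).

z∈(-4.9231,0).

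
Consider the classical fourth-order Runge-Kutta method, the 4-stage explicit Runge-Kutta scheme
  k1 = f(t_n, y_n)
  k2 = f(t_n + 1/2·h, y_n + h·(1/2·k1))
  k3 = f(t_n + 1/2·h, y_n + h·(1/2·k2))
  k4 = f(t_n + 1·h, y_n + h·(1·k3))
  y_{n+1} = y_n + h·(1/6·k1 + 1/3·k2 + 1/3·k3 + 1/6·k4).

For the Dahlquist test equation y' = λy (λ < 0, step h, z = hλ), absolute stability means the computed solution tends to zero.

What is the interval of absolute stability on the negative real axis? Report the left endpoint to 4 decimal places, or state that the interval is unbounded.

z∈(-2.7853,0).

With y'=λy (z=hλ):
  order 4, 4-stage ⇒ R(z)=1+z+z^2/2+z^3/6+z^4/24
  (e.g. R(-1.47)=0.27559, |R|=0.27559)

Need |R(x)|<1, x<0.
x=-1.47: |R|=0.2756
|R(-1.92)|=0.3098 |R(-1.72)|=0.2758 |R(-0.88)|=0.4186
Bisect:
  x_lo=-3.3259 |R|=2.1715  x_hi=-0.3506 |R|=0.7043
  mid=-1.83823 |R|=0.29182 →hi
  mid=-2.58205 |R|=0.73439 →hi
  mid=-2.95396 |R|=1.28554 →lo
  mid=-2.76801 |R|=0.97425 →hi
  mid=-2.86099 |R|=1.12025 →lo
  mid=-2.81450 |R|=1.04493 →lo
  mid=-2.79125 |R|=1.00902 →lo
  mid=-2.77963 |R|=0.99150 →hi
  mid=-2.78544 |R|=1.00022 →lo
  mid=-2.78254 |R|=0.99585 →hi
  ...
  [-2.78544,-2.78526] ⇒ x*=-2.7853
Stable set (-2.7853, 0).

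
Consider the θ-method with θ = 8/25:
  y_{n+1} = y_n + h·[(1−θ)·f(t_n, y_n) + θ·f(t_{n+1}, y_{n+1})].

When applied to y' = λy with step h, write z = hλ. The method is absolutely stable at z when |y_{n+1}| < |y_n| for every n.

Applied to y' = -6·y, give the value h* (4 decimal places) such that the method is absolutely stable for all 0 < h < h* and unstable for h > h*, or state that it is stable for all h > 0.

Set f=λy, z=hλ:
  y_{n+1} = y_n + z·[17/25·y_n + 8/25·y_{n+1}] ⇒ (1 − 8/25z)y_{n+1} = (1 + 17/25z)y_n
  Hence R(z) = (1 + 17/25z)/(1 − 8/25z).

Need |R(x)|<1, x<0.
x=-1.51: |R|=0.0181
R=−1: 1+17/25x = −1+8/25x ⇒ -9/25x=2 ⇒ x=2/(-9/25)=-5.5556
Confirm numerically:
  x=-5.494: |R|=0.99197 <1
  x=-4.141: |R|=0.78098 <1
  x=-3.671: |R|=0.68803 <1
  x=-2.946: |R|=0.51643 <1
  x=-6.061: |R|=1.06190 >1
  x=-5.741: |R|=1.02353 >1
  x=-5.601: |R|=1.00586 >1
Stable set (-5.5556, 0).

(-5.5556,0); λ=-6 ⇒ h* = (50/9)/6 = 0.9259.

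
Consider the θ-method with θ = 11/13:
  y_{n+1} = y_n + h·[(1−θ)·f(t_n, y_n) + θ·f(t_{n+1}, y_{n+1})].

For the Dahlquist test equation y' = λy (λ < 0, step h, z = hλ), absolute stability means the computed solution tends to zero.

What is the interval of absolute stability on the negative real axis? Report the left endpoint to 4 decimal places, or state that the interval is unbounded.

Test eqn y'=λy, z=hλ:
  y_{n+1} = y_n + z·[2/13·y_n + 11/13·y_{n+1}] ⇒ (1 − 11/13z)y_{n+1} = (1 + 2/13z)y_n
  Hence R(z) = (1 + 2/13z)/(1 − 11/13z).

Need |R(x)|<1, x<0.
x=-1.55: |R|=0.3295
x=-2: |R|=0.2571
x=-10: |R|=0.0569
x=-100: |R|=0.1680
θ=11/13≥1/2 ⇒ |1+2/13x|<|1−11/13x| ∀x<0 ⇒ stable on all of ℝ⁻.

interval (−∞, 0).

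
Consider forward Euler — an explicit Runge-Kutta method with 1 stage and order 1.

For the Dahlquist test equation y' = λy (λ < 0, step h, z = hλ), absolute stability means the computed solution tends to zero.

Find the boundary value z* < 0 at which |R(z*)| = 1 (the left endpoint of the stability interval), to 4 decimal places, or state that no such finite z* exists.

With y'=λy (z=hλ):
  order 1, 1-stage ⇒ R(z)=1+z
  (e.g. R(-1.29)=-0.29000, |R|=0.29000)

Solve |R(x)|<1 on ℝ⁻.
x=-1.29: |R|=0.2900
|R(-2.22)|=1.2200 |R(-0.86)|=0.1400 |R(-0.76)|=0.2400
Bisect:
  x_lo=-2.8755 |R|=1.8755  x_hi=-0.2762 |R|=0.7238
  mid=-1.57582 |R|=0.57582 →hi
  mid=-2.22565 |R|=1.22565 →lo
  mid=-1.90073 |R|=0.90073 →hi
  mid=-2.06319 |R|=1.06319 →lo
  mid=-1.98196 |R|=0.98196 →hi
  mid=-2.02258 |R|=1.02258 →lo
  mid=-2.00227 |R|=1.00227 →lo
  mid=-1.99212 |R|=0.99212 →hi
  mid=-1.99719 |R|=0.99719 →hi
  ...
  [-2.00005,-1.99989] ⇒ x*=-2.0000
Stable set (-2.0000, 0).

left endpoint -2.0000.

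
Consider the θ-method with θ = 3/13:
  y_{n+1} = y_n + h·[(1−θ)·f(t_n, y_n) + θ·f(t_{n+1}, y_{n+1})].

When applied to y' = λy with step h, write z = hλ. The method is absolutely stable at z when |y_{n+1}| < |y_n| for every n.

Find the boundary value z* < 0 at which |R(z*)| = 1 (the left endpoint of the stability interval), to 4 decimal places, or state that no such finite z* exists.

left endpoint -3.7143.

With y'=λy (z=hλ):
  y_{n+1} = y_n + z·[10/13·y_n + 3/13·y_{n+1}] ⇒ (1 − 3/13z)y_{n+1} = (1 + 10/13z)y_n
  Hence R(z) = (1 + 10/13z)/(1 − 3/13z).

Need |R(x)|<1, x<0.
x=-0.92: |R|=0.2411
R=−1: 1+10/13x = −1+3/13x ⇒ -7/13x=2 ⇒ x=2/(-7/13)=-3.7143
Confirm numerically:
  x=-3.571: |R|=0.95770 <1
  x=-2.749: |R|=0.68198 <1
  x=-1.872: |R|=0.30726 <1
  x=-4.301: |R|=1.15855 >1
  x=-4.154: |R|=1.12089 >1
  x=-3.978: |R|=1.07404 >1
Stable set (-3.7143, 0).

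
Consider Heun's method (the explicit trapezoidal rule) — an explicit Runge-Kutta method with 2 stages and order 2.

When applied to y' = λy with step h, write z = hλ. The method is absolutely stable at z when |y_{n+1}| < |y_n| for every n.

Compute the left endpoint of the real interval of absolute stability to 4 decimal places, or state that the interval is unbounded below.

z* = -2.0000.

With y'=λy (z=hλ):
  order 2, 2-stage ⇒ R(z)=1+z+z^2/2
  (e.g. R(-1.32)=0.55120, |R|=0.55120)

Need |R(x)|<1, x<0.
x=-1.32: |R|=0.5512
|R(-2.35)|=1.4113 |R(-1.86)|=0.8698 |R(-1.18)|=0.5162
Bisect:
  x_lo=-2.8979 |R|=2.3009  x_hi=-0.1796 |R|=0.8365
  mid=-1.53873 |R|=0.64512 →hi
  mid=-2.21829 |R|=1.24212 →lo
  mid=-1.87851 |R|=0.88589 →hi
  mid=-2.04840 |R|=1.04957 →lo
  mid=-1.96346 |R|=0.96413 →hi
  mid=-2.00593 |R|=1.00595 →lo
  mid=-1.98469 |R|=0.98481 →hi
  ...
  [-2.00012,-1.99996] ⇒ x*=-2.0000
Stable set (-2.0000, 0).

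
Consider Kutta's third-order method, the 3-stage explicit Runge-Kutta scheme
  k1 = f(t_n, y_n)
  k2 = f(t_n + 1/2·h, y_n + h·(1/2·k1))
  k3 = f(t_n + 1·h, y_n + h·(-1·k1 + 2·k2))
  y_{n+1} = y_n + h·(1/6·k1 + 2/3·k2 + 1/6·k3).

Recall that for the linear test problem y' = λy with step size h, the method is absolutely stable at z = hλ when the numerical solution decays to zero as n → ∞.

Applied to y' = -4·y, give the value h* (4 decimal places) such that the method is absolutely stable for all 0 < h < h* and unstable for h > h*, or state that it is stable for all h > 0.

With y'=λy (z=hλ):
  order 3, 3-stage ⇒ R(z)=1+z+z^2/2+z^3/6
  (e.g. R(-0.7)=0.48783, |R|=0.48783)

Solve |R(x)|<1 on ℝ⁻.
x=-0.7: |R|=0.4878
|R(-2.22)|=0.5793 |R(-1.52)|=0.0499 |R(-1)|=0.3333
Bisect:
  x_lo=-2.9966 |R|=1.9916  x_hi=-0.3064 |R|=0.7357
  mid=-1.65152 |R|=0.03852 →hi
  mid=-2.32408 |R|=0.71560 →hi
  mid=-2.66036 |R|=1.25973 →lo
  mid=-2.49222 |R|=0.96657 →hi
  mid=-2.57629 |R|=1.10758 →lo
  mid=-2.53426 |R|=1.03572 →lo
  mid=-2.51324 |R|=1.00081 →lo
  mid=-2.50273 |R|=0.98361 →hi
  mid=-2.50798 |R|=0.99219 →hi
  ...
  [-2.51275,-2.51258] ⇒ x*=-2.5127
Interval (-2.5127, 0).

(-2.5127,0); λ=-4 ⇒ h* = 0.6282.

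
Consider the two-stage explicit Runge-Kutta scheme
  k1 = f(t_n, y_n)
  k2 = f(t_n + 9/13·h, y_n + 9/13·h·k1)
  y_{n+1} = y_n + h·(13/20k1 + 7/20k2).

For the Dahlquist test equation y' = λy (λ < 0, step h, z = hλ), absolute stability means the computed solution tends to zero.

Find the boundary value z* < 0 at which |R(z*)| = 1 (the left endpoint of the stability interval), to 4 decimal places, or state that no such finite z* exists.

z* = -4.1270.

With y'=λy (z=hλ):
  k1=λy_n ⇒ h·k1=z·y_n;  k2=λ(1+9/13z)y_n ⇒ h·k2=z(1+9/13z)y_n
  y_{n+1}/y_n = 1 + 13/20z + 7/20z(1+9/13z) = 1 + z + 63/260z²
  so R(z) = 1 + z + 63/260z².

Solve |R(x)|<1 on ℝ⁻.
x=-1.18: |R|=0.1574
R=1: x+63/260x²=0 ⇒ x=−260/63=-4.1270; min R=1−1/(4·63/260)=-0.0317>−1
Confirm numerically:
  x=-4.097: |R|=0.97023 <1
  x=-3.903: |R|=0.78817 <1
  x=-2.991: |R|=0.17670 <1
  x=-1.715: |R|=0.00232 <1
  x=-4.702: |R|=1.65513 >1
  x=-4.275: |R|=1.15332 >1
  x=-4.191: |R|=1.06501 >1
Interval (-4.1270, 0).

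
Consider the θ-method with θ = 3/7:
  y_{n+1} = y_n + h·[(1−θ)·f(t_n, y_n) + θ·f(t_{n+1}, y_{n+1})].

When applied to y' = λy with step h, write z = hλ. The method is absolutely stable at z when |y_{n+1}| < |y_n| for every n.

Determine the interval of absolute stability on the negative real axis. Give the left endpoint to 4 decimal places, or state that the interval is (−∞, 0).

(-14.0000, 0).

With y'=λy (z=hλ):
  y_{n+1} = y_n + z·[4/7·y_n + 3/7·y_{n+1}] ⇒ (1 − 3/7z)y_{n+1} = (1 + 4/7z)y_n
  so R(z) = (1 + 4/7z)/(1 − 3/7z).

Boundary: |R(x)|=1, x<0.
x=-0.89: |R|=0.3557
R=−1: 1+4/7x = −1+3/7x ⇒ -1/7x=2 ⇒ x=2/(-1/7)=-14.0000
Confirm numerically:
  x=-12.261: |R|=0.96028 <1
  x=-10.908: |R|=0.92216 <1
  x=-10.248: |R|=0.90059 <1
  x=-9.123: |R|=0.85810 <1
  x=-14.521: |R|=1.01030 >1
  x=-14.433: |R|=1.00861 >1
  x=-14.109: |R|=1.00221 >1
Interval (-14.0000, 0).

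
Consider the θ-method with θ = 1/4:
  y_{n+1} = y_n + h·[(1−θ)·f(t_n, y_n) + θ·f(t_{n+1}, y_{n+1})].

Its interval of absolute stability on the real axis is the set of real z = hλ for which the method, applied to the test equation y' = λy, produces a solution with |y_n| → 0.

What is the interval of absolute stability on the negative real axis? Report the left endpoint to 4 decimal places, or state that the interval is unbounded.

z∈(-4.0000,0).

Set f=λy, z=hλ:
  y_{n+1} = y_n + z·[3/4·y_n + 1/4·y_{n+1}] ⇒ (1 − 1/4z)y_{n+1} = (1 + 3/4z)y_n
  so R(z) = (1 + 3/4z)/(1 − 1/4z).

Solve |R(x)|<1 on ℝ⁻.
x=-1.03: |R|=0.1809
R=−1: 1+3/4x = −1+1/4x ⇒ -1/2x=2 ⇒ x=2/(-1/2)=-4.0000
Confirm numerically:
  x=-3.867: |R|=0.96619 <1
  x=-2.008: |R|=0.33688 <1
  x=-1.611: |R|=0.14846 <1
  x=-4.345: |R|=1.08268 >1
  x=-4.194: |R|=1.04735 >1
Stable set (-4.0000, 0).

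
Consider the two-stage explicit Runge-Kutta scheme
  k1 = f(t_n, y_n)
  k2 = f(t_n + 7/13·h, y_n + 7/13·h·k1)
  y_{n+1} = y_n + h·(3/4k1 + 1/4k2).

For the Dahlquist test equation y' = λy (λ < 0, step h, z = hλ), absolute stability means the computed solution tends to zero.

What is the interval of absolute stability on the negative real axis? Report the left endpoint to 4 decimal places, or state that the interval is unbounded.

(-7.4286, 0).

On y'=λy, z=hλ:
  k1=λy_n ⇒ h·k1=z·y_n;  k2=λ(1+7/13z)y_n ⇒ h·k2=z(1+7/13z)y_n
  y_{n+1}/y_n = 1 + 3/4z + 1/4z(1+7/13z) = 1 + z + 7/52z²
  R(z) = 1 + z + 7/52z².

Solve |R(x)|<1 on ℝ⁻.
x=-1.32: |R|=0.0854
R=1: x+7/52x²=0 ⇒ x=−52/7=-7.4286; min R=1−1/(4·7/52)=-0.8571>−1
Confirm numerically:
  x=-6.206: |R|=0.02136 <1
  x=-5.165: |R|=0.57384 <1
  x=-3.156: |R|=0.81519 <1
  x=-3.079: |R|=0.80281 <1
  x=-7.893: |R|=1.49346 >1
  x=-7.837: |R|=1.43088 >1
  x=-7.466: |R|=1.03762 >1
Interval (-7.4286, 0).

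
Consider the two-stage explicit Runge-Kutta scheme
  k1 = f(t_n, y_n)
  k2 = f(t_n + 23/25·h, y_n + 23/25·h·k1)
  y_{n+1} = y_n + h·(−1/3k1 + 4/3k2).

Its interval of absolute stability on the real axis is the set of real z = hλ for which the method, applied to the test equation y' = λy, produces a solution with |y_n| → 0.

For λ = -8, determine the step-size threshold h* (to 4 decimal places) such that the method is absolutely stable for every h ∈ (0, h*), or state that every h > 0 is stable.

(-0.8152,0); λ=-8 ⇒ h* = (75/92)/8 = 0.1019.

On y'=λy, z=hλ:
  k1=λy_n ⇒ h·k1=z·y_n;  k2=λ(1+23/25z)y_n ⇒ h·k2=z(1+23/25z)y_n
  y_{n+1}/y_n = 1 − 1/3z + 4/3z(1+23/25z) = 1 + z + 92/75z²
  R(z) = 1 + z + 92/75z².

Need |R(x)|<1, x<0.
x=-0.72: |R|=0.9159
R=1: x+92/75x²=0 ⇒ x=−75/92=-0.8152; min R=1−1/(4·92/75)=0.7962>−1
Confirm numerically:
  x=-0.735: |R|=0.92768 <1
  x=-0.707: |R|=0.90615 <1
  x=-0.593: |R|=0.83836 <1
  x=-1.404: |R|=2.01402 >1
  x=-1.064: |R|=1.32470 >1
  x=-0.954: |R|=1.16241 >1
Interval (-0.8152, 0).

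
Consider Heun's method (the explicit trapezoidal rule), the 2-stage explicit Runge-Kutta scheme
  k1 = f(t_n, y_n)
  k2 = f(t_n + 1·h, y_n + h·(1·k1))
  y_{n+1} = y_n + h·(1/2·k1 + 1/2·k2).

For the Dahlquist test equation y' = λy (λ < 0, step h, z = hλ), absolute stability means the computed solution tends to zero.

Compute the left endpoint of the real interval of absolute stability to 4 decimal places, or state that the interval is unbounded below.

left endpoint -2.0000.

Test eqn y'=λy, z=hλ:
  order 2, 2-stage ⇒ R(z)=1+z+z^2/2
  (e.g. R(-1.41)=0.58405, |R|=0.58405)

Find x<0 with |R(x)|<1.
x=-1.41: |R|=0.5840
|R(-2.32)|=1.3712 |R(-2.26)|=1.2938 |R(-2.18)|=1.1962
Bisect:
  x_lo=-2.7736 |R|=2.0729  x_hi=-0.0629 |R|=0.9391
  mid=-1.41828 |R|=0.58748 →hi
  mid=-2.09596 |R|=1.10057 →lo
  mid=-1.75712 |R|=0.78662 →hi
  mid=-1.92654 |R|=0.92924 →hi
  mid=-2.01125 |R|=1.01132 →lo
  mid=-1.96890 |R|=0.96938 →hi
  mid=-1.99007 |R|=0.99012 →hi
  ...
  [-2.00000,-1.99984] ⇒ x*=-2.0000
So |R|<1 on (-2.0000, 0).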